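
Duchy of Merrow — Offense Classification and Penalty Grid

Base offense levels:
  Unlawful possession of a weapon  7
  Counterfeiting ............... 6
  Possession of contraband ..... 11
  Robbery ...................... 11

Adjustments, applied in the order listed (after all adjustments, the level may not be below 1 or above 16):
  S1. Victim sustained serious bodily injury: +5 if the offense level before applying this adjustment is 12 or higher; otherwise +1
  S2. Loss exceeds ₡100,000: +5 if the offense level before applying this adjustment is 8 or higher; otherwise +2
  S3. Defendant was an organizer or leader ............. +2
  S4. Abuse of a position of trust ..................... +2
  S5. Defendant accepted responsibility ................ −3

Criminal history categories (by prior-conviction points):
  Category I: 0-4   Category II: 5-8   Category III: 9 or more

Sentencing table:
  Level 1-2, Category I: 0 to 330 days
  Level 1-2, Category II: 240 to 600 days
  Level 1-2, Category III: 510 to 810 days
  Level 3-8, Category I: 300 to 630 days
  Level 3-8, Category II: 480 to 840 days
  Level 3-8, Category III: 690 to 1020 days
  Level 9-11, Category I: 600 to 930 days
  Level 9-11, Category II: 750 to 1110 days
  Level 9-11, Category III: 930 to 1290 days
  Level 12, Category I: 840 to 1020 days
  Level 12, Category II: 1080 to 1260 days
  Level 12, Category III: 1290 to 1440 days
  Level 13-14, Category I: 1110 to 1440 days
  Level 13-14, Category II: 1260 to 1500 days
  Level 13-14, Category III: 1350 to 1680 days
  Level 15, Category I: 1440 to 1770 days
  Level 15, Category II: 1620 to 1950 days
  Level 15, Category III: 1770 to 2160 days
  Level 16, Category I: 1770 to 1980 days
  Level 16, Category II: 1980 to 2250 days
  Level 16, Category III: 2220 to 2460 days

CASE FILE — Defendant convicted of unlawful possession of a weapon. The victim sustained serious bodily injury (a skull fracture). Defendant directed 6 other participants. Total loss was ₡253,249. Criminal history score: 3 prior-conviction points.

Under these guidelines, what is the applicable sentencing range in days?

Base offense level for unlawful possession of a weapon: 7.
S1 applies (level before this adjustment is 7 < 12, so +1): 7 + 1 = 8.
S2 applies (level before this adjustment is 8 ≥ 8, so +5): 8 + 5 = 13.
S3 applies: 13 + 2 = 15.
S4 does not apply.
S5 does not apply.
Final offense level: 15.
Criminal history: 3 prior points → Category I (0-4).
Level 15 falls in the 15 band.
Grid: Level 15 × Category I = 1440-1770 days.

1440-1770 days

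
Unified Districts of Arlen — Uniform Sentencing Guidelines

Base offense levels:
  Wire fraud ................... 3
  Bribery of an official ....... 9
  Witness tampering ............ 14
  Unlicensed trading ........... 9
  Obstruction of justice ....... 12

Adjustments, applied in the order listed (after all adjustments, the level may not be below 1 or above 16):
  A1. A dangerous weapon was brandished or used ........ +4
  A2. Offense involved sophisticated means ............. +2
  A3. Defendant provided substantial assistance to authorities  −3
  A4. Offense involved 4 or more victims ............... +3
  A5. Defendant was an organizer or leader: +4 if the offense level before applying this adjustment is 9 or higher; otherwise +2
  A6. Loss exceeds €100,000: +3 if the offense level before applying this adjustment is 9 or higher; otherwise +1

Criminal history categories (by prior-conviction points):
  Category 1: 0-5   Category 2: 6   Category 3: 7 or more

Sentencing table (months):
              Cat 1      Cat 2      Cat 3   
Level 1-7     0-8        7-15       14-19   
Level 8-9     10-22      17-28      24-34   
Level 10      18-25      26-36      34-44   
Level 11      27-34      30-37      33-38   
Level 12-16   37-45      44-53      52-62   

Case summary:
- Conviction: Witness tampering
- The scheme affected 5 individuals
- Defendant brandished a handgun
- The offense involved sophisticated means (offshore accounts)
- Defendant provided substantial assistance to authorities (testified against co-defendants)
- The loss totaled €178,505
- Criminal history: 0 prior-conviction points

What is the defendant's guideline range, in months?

37-45 months

Base offense level for witness tampering: 14.
A1 applies: 14 + 4 = 18.
A2 applies: 18 + 2 = 20.
A3 applies: 20 − 3 = 17.
A4 applies: 17 + 3 = 20.
A5 does not apply.
A6 applies (level before this adjustment is 20 ≥ 9, so +3): 20 + 3 = 23.
Level 23 exceeds the maximum of 16; capped at 16.
Final offense level: 16.
Criminal history: 0 prior points → Category 1 (0-5).
Level 16 falls in the 12-16 band.
Grid: Level 12-16 × Category 1 = 37-45 months.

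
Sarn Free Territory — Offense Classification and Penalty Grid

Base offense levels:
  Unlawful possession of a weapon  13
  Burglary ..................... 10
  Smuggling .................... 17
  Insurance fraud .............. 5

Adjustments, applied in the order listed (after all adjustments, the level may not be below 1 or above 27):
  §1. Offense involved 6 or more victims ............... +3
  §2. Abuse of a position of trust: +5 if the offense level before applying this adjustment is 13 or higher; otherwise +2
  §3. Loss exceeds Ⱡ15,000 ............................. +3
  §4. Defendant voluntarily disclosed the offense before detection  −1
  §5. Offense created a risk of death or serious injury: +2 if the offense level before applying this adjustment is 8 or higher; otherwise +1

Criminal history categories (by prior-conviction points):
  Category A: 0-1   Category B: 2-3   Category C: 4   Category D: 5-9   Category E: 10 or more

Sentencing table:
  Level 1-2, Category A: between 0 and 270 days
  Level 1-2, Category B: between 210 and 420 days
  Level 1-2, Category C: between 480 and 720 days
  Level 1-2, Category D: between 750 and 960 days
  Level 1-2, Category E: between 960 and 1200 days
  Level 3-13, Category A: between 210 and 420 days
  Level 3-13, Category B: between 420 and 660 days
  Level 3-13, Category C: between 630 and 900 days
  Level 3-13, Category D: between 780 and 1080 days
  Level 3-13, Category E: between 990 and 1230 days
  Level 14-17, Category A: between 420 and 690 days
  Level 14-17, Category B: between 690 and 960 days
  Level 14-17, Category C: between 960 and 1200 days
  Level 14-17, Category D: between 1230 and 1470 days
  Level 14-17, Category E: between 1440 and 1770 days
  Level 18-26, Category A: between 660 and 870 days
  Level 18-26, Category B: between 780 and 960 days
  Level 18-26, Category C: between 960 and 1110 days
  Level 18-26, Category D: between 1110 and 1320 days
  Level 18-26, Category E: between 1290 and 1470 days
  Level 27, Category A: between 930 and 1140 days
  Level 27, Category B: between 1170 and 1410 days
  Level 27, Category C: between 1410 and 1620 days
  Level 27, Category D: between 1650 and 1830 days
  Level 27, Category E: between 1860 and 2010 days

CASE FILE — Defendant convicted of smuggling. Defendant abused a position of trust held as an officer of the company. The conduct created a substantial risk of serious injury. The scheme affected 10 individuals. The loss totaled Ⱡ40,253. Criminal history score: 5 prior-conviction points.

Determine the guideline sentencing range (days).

1650-1830 days

Base offense level for smuggling: 17.
§1 applies: 17 + 3 = 20.
§2 applies (level before this adjustment is 20 ≥ 13, so +5): 20 + 5 = 25.
§3 applies: 25 + 3 = 28.
§4 does not apply.
§5 applies (level before this adjustment is 28 ≥ 8, so +2): 28 + 2 = 30.
Level 30 exceeds the maximum of 27; capped at 27.
Final offense level: 27.
Criminal history: 5 prior points → Category D (5-9).
Level 27 falls in the 27 band.
Grid: Level 27 × Category D = 1650-1830 days.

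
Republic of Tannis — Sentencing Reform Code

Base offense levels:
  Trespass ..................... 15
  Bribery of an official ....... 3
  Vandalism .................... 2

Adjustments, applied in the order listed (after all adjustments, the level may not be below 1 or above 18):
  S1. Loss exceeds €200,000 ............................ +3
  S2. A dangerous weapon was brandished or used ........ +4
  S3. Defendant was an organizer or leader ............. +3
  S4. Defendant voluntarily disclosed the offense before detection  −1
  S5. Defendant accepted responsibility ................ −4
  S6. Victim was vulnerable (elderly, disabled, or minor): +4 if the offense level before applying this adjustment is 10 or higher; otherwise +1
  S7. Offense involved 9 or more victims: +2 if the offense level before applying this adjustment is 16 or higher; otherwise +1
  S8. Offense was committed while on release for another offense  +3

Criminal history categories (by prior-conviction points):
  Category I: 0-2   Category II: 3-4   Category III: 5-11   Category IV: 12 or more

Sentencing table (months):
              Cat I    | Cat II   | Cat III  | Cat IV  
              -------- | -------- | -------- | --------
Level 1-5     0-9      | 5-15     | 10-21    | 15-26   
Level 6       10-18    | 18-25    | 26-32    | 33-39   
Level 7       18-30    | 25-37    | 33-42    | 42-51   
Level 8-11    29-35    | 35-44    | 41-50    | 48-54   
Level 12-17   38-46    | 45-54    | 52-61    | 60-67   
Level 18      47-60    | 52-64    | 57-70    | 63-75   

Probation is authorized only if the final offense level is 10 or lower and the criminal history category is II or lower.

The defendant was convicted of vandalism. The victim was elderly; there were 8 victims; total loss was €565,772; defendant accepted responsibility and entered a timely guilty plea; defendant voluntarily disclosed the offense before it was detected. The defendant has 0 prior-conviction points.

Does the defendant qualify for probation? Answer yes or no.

Yes

Base offense level for vandalism: 2.
S1 applies: 2 + 3 = 5.
S2 does not apply.
S4 applies: 5 − 1 = 4.
S5 applies: 4 − 4 = 0.
S6 applies (level before this adjustment is 0 < 10, so +1): 0 + 1 = 1.
S7 does not apply.
Final offense level: 1.
Criminal history: 0 prior points → Category I (0-2).
Level 1 falls in the 1-5 band.
Grid: Level 1-5 × Category I = 0-9 months.
Probation check: level 1 ≤ 10 and category I ≤ II → eligible.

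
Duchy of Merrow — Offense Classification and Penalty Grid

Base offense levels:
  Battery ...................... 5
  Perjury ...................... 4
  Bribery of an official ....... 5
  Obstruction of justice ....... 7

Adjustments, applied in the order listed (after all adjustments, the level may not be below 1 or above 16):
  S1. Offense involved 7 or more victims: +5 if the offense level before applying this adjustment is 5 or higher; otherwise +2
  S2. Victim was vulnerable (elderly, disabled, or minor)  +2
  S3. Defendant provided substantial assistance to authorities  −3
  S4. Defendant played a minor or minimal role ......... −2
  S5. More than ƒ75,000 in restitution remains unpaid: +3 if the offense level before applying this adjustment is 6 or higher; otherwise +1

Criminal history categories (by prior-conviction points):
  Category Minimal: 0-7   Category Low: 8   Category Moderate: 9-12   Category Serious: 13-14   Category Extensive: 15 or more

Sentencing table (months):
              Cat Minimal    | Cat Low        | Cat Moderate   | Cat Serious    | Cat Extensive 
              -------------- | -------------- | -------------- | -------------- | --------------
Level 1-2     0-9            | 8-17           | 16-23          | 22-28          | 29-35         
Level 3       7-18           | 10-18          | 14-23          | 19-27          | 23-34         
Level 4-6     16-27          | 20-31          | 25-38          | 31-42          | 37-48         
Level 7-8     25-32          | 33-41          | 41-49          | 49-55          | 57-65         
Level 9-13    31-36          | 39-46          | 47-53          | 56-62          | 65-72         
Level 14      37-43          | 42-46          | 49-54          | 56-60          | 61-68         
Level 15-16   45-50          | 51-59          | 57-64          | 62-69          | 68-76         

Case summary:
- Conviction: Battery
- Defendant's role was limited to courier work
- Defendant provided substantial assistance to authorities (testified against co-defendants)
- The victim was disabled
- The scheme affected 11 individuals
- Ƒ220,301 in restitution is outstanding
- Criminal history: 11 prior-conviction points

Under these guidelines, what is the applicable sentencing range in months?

Base offense level for battery: 5.
S1 applies (level before this adjustment is 5 ≥ 5, so +5): 5 + 5 = 10.
S2 applies: 10 + 2 = 12.
S3 applies: 12 − 3 = 9.
S4 applies: 9 − 2 = 7.
S5 applies (level before this adjustment is 7 ≥ 6, so +3): 7 + 3 = 10.
Final offense level: 10.
Criminal history: 11 prior points → Category Moderate (9-12).
Level 10 falls in the 9-13 band.
Grid: Level 9-13 × Category Moderate = 47-53 months.

47-53 months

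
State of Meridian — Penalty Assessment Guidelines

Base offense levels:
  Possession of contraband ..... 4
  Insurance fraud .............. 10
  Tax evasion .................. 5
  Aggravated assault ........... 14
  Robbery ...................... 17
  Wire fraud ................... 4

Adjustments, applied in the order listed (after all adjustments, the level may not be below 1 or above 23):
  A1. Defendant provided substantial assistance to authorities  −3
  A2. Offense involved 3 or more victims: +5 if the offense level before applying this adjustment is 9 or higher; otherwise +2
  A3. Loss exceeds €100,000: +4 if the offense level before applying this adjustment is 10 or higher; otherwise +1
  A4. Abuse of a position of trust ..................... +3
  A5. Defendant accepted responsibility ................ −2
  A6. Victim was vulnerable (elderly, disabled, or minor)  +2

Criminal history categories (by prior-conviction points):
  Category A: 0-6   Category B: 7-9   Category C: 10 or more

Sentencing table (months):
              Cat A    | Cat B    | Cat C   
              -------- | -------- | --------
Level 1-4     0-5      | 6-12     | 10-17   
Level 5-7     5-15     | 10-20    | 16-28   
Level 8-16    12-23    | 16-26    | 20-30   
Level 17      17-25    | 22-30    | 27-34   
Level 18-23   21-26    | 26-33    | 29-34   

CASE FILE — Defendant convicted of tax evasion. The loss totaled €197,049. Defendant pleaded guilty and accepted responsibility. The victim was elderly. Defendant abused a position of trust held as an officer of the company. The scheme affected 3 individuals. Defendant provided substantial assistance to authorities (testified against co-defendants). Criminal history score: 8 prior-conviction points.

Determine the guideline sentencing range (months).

16-26 months

Base offense level for tax evasion: 5.
A1 applies: 5 − 3 = 2.
A2 applies (level before this adjustment is 2 < 9, so +2): 2 + 2 = 4.
A3 applies (level before this adjustment is 4 < 10, so +1): 4 + 1 = 5.
A4 applies: 5 + 3 = 8.
A5 applies: 8 − 2 = 6.
A6 applies: 6 + 2 = 8.
Final offense level: 8.
Criminal history: 8 prior points → Category B (7-9).
Level 8 falls in the 8-16 band.
Grid: Level 8-16 × Category B = 16-26 months.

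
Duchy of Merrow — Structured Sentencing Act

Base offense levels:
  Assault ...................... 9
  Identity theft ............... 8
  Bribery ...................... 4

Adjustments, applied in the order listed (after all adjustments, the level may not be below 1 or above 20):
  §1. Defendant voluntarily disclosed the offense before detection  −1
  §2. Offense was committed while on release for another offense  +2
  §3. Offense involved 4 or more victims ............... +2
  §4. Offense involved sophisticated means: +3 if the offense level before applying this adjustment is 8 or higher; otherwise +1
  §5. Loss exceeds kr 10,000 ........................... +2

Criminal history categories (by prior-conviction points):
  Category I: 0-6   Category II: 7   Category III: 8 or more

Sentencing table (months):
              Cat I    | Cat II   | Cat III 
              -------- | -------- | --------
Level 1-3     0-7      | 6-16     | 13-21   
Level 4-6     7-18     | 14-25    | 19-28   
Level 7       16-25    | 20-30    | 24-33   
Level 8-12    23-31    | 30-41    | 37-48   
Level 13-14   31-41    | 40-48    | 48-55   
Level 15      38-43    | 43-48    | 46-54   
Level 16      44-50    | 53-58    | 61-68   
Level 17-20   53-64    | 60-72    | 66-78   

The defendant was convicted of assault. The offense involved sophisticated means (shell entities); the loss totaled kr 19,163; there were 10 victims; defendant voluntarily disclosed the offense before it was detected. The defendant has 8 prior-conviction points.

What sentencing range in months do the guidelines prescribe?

Base offense level for assault: 9.
§1 applies: 9 − 1 = 8.
§2 does not apply.
§3 applies: 8 + 2 = 10.
§4 applies (level before this adjustment is 10 ≥ 8, so +3): 10 + 3 = 13.
§5 applies: 13 + 2 = 15.
Final offense level: 15.
Criminal history: 8 prior points → Category III (8+).
Level 15 falls in the 15 band.
Grid: Level 15 × Category III = 46-54 months.

46-54 months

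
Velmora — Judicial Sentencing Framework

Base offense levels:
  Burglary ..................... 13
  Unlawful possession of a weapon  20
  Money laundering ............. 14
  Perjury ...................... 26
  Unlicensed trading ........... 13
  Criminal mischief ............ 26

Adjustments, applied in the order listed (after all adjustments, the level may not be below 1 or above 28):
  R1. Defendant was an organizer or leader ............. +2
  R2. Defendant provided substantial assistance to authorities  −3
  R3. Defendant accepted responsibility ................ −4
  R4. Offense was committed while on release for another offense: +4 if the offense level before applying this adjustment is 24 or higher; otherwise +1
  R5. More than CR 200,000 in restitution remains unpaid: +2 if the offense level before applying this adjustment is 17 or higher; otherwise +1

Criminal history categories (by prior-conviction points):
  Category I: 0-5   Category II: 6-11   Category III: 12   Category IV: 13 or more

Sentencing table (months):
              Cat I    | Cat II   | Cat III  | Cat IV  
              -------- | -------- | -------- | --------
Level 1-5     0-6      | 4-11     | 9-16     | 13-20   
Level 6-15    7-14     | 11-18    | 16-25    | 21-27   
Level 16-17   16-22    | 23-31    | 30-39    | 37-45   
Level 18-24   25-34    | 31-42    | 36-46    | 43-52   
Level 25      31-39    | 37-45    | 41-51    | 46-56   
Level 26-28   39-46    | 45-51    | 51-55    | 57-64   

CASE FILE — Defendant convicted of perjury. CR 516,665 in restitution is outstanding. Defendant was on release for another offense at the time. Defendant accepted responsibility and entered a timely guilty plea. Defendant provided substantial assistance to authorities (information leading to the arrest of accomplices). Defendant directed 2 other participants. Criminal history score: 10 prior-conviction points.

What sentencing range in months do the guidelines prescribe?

Base offense level for perjury: 26.
R1 applies: 26 + 2 = 28.
R2 applies: 28 − 3 = 25.
R3 applies: 25 − 4 = 21.
R4 applies (level before this adjustment is 21 < 24, so +1): 21 + 1 = 22.
R5 applies (level before this adjustment is 22 ≥ 17, so +2): 22 + 2 = 24.
Final offense level: 24.
Criminal history: 10 prior points → Category II (6-11).
Level 24 falls in the 18-24 band.
Grid: Level 18-24 × Category II = 31-42 months.

31-42 months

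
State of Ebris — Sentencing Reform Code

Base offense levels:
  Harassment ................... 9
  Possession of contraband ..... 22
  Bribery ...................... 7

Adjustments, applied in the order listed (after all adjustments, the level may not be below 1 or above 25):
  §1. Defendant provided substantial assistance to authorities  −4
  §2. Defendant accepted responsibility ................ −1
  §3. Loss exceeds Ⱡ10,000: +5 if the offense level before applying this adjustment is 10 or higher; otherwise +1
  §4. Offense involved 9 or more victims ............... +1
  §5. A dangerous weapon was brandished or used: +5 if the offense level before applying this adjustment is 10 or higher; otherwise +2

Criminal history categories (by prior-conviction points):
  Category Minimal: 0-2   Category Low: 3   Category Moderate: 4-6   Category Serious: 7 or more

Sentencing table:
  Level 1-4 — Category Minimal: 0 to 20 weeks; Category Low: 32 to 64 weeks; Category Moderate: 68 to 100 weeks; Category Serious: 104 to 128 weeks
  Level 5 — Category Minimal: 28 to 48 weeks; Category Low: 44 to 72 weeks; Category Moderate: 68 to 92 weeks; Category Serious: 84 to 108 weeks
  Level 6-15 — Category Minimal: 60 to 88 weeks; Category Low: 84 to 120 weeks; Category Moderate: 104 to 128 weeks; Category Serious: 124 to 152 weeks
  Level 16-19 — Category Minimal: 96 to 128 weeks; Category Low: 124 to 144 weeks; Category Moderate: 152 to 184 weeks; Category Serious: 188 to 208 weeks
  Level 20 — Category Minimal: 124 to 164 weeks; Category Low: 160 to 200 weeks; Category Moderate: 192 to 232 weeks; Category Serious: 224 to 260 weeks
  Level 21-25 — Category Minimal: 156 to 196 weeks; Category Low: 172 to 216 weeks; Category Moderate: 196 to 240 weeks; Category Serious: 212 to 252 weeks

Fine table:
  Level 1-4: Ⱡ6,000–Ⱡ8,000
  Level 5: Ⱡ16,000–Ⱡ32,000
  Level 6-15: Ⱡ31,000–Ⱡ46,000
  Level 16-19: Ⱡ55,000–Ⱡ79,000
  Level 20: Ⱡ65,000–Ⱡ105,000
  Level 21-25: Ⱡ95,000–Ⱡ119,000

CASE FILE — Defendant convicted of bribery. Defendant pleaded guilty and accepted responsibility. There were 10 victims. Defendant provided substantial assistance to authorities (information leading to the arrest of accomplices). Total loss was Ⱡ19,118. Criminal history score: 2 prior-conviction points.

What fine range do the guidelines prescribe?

Base offense level for bribery: 7.
§1 applies: 7 − 4 = 3.
§2 applies: 3 − 1 = 2.
§3 applies (level before this adjustment is 2 < 10, so +1): 2 + 1 = 3.
§4 applies: 3 + 1 = 4.
Final offense level: 4.
Level 4 falls in the 1-4 band.
Fine table: Level 1-4 → Ⱡ6,000–Ⱡ8,000.

Ⱡ6,000–Ⱡ8,000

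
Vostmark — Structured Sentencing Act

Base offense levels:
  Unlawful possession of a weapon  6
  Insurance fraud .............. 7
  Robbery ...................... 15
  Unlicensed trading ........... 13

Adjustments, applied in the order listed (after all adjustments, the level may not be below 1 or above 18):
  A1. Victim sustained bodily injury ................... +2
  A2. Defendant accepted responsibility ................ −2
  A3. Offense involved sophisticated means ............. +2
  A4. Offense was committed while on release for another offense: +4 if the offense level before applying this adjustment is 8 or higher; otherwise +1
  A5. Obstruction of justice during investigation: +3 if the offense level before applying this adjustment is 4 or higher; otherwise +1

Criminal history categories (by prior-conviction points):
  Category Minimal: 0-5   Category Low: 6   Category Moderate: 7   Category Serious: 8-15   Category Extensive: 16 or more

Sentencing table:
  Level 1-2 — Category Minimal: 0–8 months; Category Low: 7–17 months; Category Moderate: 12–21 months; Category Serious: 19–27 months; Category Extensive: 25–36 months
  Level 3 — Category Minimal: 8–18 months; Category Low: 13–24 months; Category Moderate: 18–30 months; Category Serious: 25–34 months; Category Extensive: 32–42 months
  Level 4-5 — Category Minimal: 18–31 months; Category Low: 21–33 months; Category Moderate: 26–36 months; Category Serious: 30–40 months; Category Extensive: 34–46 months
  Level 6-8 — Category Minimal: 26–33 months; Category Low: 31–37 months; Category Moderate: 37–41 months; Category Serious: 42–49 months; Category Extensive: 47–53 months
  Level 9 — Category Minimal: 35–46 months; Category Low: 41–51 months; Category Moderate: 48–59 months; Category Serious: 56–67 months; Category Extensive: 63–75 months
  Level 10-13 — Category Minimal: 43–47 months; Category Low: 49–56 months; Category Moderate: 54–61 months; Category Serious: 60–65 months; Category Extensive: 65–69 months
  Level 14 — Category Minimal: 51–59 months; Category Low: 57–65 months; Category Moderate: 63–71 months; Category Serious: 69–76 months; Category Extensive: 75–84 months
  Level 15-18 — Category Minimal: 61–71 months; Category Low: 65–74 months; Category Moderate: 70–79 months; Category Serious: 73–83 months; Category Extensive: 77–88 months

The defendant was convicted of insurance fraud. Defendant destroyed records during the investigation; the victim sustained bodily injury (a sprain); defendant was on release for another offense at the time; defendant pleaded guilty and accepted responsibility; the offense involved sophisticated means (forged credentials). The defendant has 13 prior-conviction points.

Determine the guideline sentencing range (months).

73-83 months

Base offense level for insurance fraud: 7.
A1 applies: 7 + 2 = 9.
A2 applies: 9 − 2 = 7.
A3 applies: 7 + 2 = 9.
A4 applies (level before this adjustment is 9 ≥ 8, so +4): 9 + 4 = 13.
A5 applies (level before this adjustment is 13 ≥ 4, so +3): 13 + 3 = 16.
Final offense level: 16.
Criminal history: 13 prior points → Category Serious (8-15).
Level 16 falls in the 15-18 band.
Grid: Level 15-18 × Category Serious = 73-83 months.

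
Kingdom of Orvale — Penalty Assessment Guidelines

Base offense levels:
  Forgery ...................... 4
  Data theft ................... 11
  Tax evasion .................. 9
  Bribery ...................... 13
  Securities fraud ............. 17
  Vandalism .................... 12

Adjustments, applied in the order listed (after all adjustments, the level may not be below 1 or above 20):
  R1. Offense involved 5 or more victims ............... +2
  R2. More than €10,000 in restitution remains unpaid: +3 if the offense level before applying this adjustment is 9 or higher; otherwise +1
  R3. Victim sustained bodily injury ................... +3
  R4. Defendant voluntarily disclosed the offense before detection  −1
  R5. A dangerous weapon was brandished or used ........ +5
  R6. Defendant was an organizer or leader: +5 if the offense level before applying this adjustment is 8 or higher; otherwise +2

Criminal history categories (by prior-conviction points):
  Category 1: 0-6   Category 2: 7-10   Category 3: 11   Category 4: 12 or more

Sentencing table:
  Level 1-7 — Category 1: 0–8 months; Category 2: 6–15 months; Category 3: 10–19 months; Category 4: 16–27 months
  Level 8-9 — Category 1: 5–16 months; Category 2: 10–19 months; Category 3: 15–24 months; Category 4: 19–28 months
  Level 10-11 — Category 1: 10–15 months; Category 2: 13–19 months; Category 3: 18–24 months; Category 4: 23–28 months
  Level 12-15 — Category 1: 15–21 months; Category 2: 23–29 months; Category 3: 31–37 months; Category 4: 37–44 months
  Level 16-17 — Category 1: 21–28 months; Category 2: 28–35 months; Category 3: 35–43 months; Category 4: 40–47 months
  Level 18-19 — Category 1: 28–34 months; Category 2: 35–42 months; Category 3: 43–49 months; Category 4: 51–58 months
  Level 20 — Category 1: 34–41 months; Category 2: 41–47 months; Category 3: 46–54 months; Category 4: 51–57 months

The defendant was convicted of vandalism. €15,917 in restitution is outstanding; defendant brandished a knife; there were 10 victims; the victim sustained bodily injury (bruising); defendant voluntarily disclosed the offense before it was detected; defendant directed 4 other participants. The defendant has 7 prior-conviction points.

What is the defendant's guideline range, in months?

41-47 months

Base offense level for vandalism: 12.
R1 applies: 12 + 2 = 14.
R2 applies (level before this adjustment is 14 ≥ 9, so +3): 14 + 3 = 17.
R3 applies: 17 + 3 = 20.
R4 applies: 20 − 1 = 19.
R5 applies: 19 + 5 = 24.
R6 applies (level before this adjustment is 24 ≥ 8, so +5): 24 + 5 = 29.
Level 29 exceeds the maximum of 20; capped at 20.
Final offense level: 20.
Criminal history: 7 prior points → Category 2 (7-10).
Level 20 falls in the 20 band.
Grid: Level 20 × Category 2 = 41-47 months.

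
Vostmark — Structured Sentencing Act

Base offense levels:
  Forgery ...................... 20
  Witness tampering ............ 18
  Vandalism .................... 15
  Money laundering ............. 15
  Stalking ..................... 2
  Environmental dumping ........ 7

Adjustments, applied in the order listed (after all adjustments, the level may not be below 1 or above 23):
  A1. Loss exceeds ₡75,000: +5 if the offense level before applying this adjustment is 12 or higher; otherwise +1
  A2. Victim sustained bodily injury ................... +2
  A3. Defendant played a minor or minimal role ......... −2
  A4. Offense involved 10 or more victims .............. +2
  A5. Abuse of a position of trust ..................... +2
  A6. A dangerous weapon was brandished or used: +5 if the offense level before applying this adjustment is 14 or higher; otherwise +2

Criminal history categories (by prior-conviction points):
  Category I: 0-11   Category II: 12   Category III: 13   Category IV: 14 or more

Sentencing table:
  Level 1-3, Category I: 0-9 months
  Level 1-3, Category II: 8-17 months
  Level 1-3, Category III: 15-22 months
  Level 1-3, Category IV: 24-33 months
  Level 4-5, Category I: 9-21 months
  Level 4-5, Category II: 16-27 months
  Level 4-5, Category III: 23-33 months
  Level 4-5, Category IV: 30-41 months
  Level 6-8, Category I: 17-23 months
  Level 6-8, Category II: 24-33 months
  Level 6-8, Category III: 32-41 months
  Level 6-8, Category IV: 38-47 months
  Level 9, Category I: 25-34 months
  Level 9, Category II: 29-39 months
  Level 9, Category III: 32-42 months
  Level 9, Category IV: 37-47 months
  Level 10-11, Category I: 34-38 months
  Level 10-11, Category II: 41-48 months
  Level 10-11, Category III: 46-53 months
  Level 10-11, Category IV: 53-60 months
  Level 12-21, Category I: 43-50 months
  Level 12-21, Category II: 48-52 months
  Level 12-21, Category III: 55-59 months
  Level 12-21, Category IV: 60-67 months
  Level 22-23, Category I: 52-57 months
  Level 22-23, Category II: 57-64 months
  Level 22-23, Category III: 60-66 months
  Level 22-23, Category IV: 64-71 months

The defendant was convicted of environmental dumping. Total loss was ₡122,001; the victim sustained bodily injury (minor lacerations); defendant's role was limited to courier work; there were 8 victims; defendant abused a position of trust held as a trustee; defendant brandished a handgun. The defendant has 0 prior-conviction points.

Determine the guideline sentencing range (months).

43-50 months

Base offense level for environmental dumping: 7.
A1 applies (level before this adjustment is 7 < 12, so +1): 7 + 1 = 8.
A2 applies: 8 + 2 = 10.
A3 applies: 10 − 2 = 8.
A4 does not apply.
A5 applies: 8 + 2 = 10.
A6 applies (level before this adjustment is 10 < 14, so +2): 10 + 2 = 12.
Final offense level: 12.
Criminal history: 0 prior points → Category I (0-11).
Level 12 falls in the 12-21 band.
Grid: Level 12-21 × Category I = 43-50 months.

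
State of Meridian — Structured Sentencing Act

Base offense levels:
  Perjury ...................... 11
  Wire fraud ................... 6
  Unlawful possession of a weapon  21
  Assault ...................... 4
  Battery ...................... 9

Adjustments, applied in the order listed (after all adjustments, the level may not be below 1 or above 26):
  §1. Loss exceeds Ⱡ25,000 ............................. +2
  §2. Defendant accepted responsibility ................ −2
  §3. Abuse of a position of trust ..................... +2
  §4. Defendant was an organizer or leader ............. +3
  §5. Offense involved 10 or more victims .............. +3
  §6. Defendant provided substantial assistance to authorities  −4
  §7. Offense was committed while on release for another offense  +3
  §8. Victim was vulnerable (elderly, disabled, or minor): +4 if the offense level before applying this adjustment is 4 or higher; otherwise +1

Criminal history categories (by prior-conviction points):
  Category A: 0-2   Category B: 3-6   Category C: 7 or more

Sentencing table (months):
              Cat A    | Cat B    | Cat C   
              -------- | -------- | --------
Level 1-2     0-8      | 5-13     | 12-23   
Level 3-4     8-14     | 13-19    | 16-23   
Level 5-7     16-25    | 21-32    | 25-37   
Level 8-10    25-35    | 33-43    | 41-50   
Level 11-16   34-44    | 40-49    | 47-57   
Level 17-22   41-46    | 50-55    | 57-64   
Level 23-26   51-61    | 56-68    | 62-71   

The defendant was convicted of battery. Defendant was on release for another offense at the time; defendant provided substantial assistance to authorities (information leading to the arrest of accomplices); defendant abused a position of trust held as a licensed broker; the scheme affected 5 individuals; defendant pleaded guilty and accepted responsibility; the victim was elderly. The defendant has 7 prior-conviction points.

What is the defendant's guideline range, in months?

Base offense level for battery: 9.
§1 does not apply.
§2 applies: 9 − 2 = 7.
§3 applies: 7 + 2 = 9.
§5 does not apply.
§6 applies: 9 − 4 = 5.
§7 applies: 5 + 3 = 8.
§8 applies (level before this adjustment is 8 ≥ 4, so +4): 8 + 4 = 12.
Final offense level: 12.
Criminal history: 7 prior points → Category C (7+).
Level 12 falls in the 11-16 band.
Grid: Level 11-16 × Category C = 47-57 months.

47-57 months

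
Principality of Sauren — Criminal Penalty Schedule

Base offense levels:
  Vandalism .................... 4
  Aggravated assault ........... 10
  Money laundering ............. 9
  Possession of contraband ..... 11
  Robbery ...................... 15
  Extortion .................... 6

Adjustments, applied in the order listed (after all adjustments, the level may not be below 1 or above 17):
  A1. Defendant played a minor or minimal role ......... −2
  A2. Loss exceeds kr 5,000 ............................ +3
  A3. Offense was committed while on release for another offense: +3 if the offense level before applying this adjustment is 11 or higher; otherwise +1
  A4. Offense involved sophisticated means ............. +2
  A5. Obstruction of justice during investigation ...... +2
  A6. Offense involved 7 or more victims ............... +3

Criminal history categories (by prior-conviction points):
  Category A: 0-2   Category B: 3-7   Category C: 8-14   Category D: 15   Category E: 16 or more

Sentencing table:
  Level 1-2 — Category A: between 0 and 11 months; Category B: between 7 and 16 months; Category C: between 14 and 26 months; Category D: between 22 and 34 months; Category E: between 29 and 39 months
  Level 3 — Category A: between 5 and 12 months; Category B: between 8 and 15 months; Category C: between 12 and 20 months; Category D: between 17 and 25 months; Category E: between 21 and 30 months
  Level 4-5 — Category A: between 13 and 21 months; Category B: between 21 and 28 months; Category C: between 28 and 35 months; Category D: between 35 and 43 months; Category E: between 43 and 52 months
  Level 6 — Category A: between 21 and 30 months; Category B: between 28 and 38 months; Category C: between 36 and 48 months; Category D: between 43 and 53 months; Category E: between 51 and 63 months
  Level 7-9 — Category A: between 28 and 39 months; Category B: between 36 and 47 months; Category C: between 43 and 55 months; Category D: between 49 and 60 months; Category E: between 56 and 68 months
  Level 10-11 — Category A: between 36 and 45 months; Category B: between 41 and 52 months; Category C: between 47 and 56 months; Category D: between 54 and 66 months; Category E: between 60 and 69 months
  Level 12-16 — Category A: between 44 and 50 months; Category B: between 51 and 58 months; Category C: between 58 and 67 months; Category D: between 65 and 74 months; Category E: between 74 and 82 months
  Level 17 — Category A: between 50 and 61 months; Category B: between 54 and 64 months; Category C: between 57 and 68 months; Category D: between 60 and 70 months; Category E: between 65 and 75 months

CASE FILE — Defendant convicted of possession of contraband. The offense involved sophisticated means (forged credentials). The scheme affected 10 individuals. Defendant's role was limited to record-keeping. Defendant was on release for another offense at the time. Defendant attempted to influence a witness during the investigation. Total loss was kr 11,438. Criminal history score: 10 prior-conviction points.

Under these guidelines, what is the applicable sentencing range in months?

Base offense level for possession of contraband: 11.
A1 applies: 11 − 2 = 9.
A2 applies: 9 + 3 = 12.
A3 applies (level before this adjustment is 12 ≥ 11, so +3): 12 + 3 = 15.
A4 applies: 15 + 2 = 17.
A5 applies: 17 + 2 = 19.
A6 applies: 19 + 3 = 22.
Level 22 exceeds the maximum of 17; capped at 17.
Final offense level: 17.
Criminal history: 10 prior points → Category C (8-14).
Level 17 falls in the 17 band.
Grid: Level 17 × Category C = 57-68 months.

57-68 months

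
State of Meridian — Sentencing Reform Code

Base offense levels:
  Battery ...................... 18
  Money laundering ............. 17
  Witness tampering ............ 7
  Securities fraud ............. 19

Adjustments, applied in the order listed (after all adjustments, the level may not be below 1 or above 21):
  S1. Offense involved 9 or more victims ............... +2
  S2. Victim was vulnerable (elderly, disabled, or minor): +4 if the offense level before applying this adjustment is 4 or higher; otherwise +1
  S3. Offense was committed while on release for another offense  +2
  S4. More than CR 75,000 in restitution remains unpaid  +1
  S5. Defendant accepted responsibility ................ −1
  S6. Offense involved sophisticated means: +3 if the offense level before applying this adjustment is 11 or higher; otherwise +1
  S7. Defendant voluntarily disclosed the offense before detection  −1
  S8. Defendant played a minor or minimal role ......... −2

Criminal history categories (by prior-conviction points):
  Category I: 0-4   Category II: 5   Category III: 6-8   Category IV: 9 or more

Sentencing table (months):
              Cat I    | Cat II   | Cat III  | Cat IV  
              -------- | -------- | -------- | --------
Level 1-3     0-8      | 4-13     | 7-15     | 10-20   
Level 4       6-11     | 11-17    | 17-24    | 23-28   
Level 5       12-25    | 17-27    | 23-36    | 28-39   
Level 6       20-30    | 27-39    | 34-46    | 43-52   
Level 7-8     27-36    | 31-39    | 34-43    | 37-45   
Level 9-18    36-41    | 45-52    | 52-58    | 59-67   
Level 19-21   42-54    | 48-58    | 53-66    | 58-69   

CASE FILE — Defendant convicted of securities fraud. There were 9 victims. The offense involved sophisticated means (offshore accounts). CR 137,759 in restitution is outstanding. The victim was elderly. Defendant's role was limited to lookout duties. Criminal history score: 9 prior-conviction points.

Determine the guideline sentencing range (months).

58-69 months

Base offense level for securities fraud: 19.
S1 applies: 19 + 2 = 21.
S2 applies (level before this adjustment is 21 ≥ 4, so +4): 21 + 4 = 25.
S4 applies: 25 + 1 = 26.
S6 applies (level before this adjustment is 26 ≥ 11, so +3): 26 + 3 = 29.
S7 does not apply.
S8 applies: 29 − 2 = 27.
Level 27 exceeds the maximum of 21; capped at 21.
Final offense level: 21.
Criminal history: 9 prior points → Category IV (9+).
Level 21 falls in the 19-21 band.
Grid: Level 19-21 × Category IV = 58-69 months.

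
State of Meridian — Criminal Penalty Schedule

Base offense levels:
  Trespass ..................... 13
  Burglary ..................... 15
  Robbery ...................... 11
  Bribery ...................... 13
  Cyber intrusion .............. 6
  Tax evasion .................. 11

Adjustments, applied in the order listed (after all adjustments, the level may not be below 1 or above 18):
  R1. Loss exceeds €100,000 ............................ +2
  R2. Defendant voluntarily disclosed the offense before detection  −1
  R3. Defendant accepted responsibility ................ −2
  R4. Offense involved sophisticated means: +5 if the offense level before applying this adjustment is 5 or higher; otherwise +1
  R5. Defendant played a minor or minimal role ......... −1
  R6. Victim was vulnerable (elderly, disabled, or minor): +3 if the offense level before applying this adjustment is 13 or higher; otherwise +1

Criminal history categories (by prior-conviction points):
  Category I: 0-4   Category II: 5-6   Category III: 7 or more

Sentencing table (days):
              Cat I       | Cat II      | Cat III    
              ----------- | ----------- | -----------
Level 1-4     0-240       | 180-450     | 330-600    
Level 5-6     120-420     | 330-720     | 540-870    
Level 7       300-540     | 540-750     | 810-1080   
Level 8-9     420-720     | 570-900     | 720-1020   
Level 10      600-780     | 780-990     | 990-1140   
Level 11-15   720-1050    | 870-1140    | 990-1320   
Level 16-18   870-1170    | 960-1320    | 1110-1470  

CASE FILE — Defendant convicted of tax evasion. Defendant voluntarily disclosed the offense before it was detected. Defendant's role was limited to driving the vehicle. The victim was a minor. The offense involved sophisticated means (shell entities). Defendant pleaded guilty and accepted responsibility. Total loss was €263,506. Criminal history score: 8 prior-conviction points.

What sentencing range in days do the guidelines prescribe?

Base offense level for tax evasion: 11.
R1 applies: 11 + 2 = 13.
R2 applies: 13 − 1 = 12.
R3 applies: 12 − 2 = 10.
R4 applies (level before this adjustment is 10 ≥ 5, so +5): 10 + 5 = 15.
R5 applies: 15 − 1 = 14.
R6 applies (level before this adjustment is 14 ≥ 13, so +3): 14 + 3 = 17.
Final offense level: 17.
Criminal history: 8 prior points → Category III (7+).
Level 17 falls in the 16-18 band.
Grid: Level 16-18 × Category III = 1110-1470 days.

1110-1470 days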